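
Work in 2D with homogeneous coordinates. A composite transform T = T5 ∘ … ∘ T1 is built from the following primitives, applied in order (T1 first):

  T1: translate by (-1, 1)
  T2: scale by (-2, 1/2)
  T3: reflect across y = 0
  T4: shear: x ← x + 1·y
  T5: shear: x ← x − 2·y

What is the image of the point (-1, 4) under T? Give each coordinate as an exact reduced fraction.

T(p) = (13/2, -5/2)

T1 translate by (-1, 1): (-1, 4) → (-2, 5)
T2 scale by (-2, 1/2): (-2, 5) → (4, 5/2)
T3 reflect across y = 0: (4, 5/2) → (4, -5/2)
T4 shear: x ← x + 1·y: (4, -5/2) → (3/2, -5/2)
T5 shear: x ← x − 2·y: (3/2, -5/2) → (13/2, -5/2)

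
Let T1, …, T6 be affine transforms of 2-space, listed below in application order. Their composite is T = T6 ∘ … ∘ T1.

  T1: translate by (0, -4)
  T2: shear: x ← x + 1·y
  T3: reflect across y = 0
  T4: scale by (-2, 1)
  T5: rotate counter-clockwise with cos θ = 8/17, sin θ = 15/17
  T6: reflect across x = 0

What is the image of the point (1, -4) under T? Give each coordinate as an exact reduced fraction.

T(p) = (8/17, 274/17)

T1 translate by (0, -4): (1, -4) → (1, -8)
T2 shear: x ← x + 1·y: (1, -8) → (-7, -8)
T3 reflect across y = 0: (-7, -8) → (-7, 8)
T4 scale by (-2, 1): (-7, 8) → (14, 8)
T5 rotate counter-clockwise with cos θ = 8/17, sin θ = 15/17: (14, 8) → (-8/17, 274/17)
T6 reflect across x = 0: (-8/17, 274/17) → (8/17, 274/17)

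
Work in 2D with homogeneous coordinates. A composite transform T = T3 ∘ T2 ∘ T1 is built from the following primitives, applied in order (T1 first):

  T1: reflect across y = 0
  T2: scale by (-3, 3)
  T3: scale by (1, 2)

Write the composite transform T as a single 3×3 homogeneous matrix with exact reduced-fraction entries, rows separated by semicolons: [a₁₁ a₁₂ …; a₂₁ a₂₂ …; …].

T1 = [1 0 0; 0 -1 0; 0 0 1]
T2·T1 = [-3 0 0; 0 -3 0; 0 0 1]
T3·…·T1 = [-3 0 0; 0 -6 0; 0 0 1]

T = [-3 0 0; 0 -6 0; 0 0 1]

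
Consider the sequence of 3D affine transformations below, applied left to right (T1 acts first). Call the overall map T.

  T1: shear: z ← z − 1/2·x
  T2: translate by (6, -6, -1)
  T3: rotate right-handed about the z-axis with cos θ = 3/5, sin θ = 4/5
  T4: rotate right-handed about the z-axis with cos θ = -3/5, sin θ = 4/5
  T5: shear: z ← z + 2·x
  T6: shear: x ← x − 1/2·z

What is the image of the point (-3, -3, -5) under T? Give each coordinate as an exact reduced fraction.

T1 shear: z ← z − 1/2·x: (-3, -3, -5) → (-3, -3, -7/2)
T2 translate by (6, -6, -1): (-3, -3, -7/2) → (3, -9, -9/2)
T3 rotate right-handed about the z-axis with cos θ = 3/5, sin θ = 4/5: (3, -9, -9/2) → (9, -3, -9/2)
T4 rotate right-handed about the z-axis with cos θ = -3/5, sin θ = 4/5: (9, -3, -9/2) → (-3, 9, -9/2)
T5 shear: z ← z + 2·x: (-3, 9, -9/2) → (-3, 9, -21/2)
T6 shear: x ← x − 1/2·z: (-3, 9, -21/2) → (9/4, 9, -21/2)

T(p) = (9/4, 9, -21/2)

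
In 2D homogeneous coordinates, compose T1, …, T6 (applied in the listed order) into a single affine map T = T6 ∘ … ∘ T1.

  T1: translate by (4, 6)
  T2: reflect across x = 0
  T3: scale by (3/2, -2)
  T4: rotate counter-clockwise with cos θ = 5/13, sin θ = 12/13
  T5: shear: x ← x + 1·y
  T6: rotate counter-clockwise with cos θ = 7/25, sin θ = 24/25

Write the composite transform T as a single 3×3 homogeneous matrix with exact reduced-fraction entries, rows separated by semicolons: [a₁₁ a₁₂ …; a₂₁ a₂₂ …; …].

T1 = [1 0 4; 0 1 6; 0 0 1]
T2·T1 = [-1 0 -4; 0 1 6; 0 0 1]
T3·…·T1 = [-3/2 0 -6; 0 -2 -12; 0 0 1]
T4·…·T1 = [-15/26 24/13 114/13; -18/13 -10/13 -132/13; 0 0 1]
T5·…·T1 = [-51/26 14/13 -18/13; -18/13 -10/13 -132/13; 0 0 1]
T6·…·T1 = [39/50 26/25 234/25; -738/325 266/325 -1356/325; 0 0 1]

T = [39/50 26/25 234/25; -738/325 266/325 -1356/325; 0 0 1]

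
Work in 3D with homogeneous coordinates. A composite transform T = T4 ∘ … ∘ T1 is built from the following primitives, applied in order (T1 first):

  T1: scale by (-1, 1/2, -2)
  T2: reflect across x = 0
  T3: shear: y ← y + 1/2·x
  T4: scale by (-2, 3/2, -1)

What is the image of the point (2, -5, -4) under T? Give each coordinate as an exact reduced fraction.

T(p) = (-4, -9/4, -8)

T1 scale by (-1, 1/2, -2): (2, -5, -4) → (-2, -5/2, 8)
T2 reflect across x = 0: (-2, -5/2, 8) → (2, -5/2, 8)
T3 shear: y ← y + 1/2·x: (2, -5/2, 8) → (2, -3/2, 8)
T4 scale by (-2, 3/2, -1): (2, -3/2, 8) → (-4, -9/4, -8)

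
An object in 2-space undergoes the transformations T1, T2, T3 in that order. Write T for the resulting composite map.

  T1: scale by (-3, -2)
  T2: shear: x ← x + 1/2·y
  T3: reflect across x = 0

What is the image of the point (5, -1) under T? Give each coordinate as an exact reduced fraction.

T(p) = (14, 2)

T1 scale by (-3, -2): (5, -1) → (-15, 2)
T2 shear: x ← x + 1/2·y: (-15, 2) → (-14, 2)
T3 reflect across x = 0: (-14, 2) → (14, 2)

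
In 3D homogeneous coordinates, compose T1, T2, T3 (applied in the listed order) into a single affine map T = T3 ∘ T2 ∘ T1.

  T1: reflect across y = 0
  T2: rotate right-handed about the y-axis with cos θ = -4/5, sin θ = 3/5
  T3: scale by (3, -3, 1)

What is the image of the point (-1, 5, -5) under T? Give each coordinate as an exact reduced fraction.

T1 reflect across y = 0: (-1, 5, -5) → (-1, -5, -5)
T2 rotate right-handed about the y-axis with cos θ = -4/5, sin θ = 3/5: (-1, -5, -5) → (-11/5, -5, 23/5)
T3 scale by (3, -3, 1): (-11/5, -5, 23/5) → (-33/5, 15, 23/5)

T(p) = (-33/5, 15, 23/5)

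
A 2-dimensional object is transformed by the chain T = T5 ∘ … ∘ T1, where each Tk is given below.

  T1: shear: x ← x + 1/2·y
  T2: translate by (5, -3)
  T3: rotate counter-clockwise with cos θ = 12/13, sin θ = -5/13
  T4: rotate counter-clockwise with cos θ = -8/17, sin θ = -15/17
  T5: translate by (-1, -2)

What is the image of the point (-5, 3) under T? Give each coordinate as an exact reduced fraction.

T(p) = (-955/442, -652/221)

T1 shear: x ← x + 1/2·y: (-5, 3) → (-7/2, 3)
T2 translate by (5, -3): (-7/2, 3) → (3/2, 0)
T3 rotate counter-clockwise with cos θ = 12/13, sin θ = -5/13: (3/2, 0) → (18/13, -15/26)
T4 rotate counter-clockwise with cos θ = -8/17, sin θ = -15/17: (18/13, -15/26) → (-513/442, -210/221)
T5 translate by (-1, -2): (-513/442, -210/221) → (-955/442, -652/221)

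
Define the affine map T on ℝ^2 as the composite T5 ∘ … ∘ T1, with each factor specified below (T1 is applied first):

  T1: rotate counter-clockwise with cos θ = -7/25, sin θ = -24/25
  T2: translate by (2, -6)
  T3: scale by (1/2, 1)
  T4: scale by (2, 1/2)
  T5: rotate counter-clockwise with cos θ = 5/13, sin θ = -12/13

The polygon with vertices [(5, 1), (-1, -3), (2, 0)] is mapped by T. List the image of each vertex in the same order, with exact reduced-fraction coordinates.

image vertices: (-1467/325, -2321/650), (-141/65, -33/130), (-1008/325, -927/325)

T1 rotate counter-clockwise with cos θ = -7/25, sin θ = -24/25: (5, 1) → (-11/25, -127/25); (-1, -3) → (-13/5, 9/5); (2, 0) → (-14/25, -48/25)
T2 translate by (2, -6): (-11/25, -127/25) → (39/25, -277/25); (-13/5, 9/5) → (-3/5, -21/5); (-14/25, -48/25) → (36/25, -198/25)
T3 scale by (1/2, 1): (39/25, -277/25) → (39/50, -277/25); (-3/5, -21/5) → (-3/10, -21/5); (36/25, -198/25) → (18/25, -198/25)
T4 scale by (2, 1/2): (39/50, -277/25) → (39/25, -277/50); (-3/10, -21/5) → (-3/5, -21/10); (18/25, -198/25) → (36/25, -99/25)
T5 rotate counter-clockwise with cos θ = 5/13, sin θ = -12/13: (39/25, -277/50) → (-1467/325, -2321/650); (-3/5, -21/10) → (-141/65, -33/130); (36/25, -99/25) → (-1008/325, -927/325)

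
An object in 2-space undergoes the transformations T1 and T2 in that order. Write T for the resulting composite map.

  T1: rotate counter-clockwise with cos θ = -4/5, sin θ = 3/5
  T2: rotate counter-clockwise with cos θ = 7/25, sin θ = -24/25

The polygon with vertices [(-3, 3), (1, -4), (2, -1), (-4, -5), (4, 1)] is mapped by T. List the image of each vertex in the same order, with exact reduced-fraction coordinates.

T1 rotate counter-clockwise with cos θ = -4/5, sin θ = 3/5: (-3, 3) → (3/5, -21/5); (1, -4) → (8/5, 19/5); (2, -1) → (-1, 2); (-4, -5) → (31/5, 8/5); (4, 1) → (-19/5, 8/5)
T2 rotate counter-clockwise with cos θ = 7/25, sin θ = -24/25: (3/5, -21/5) → (-483/125, -219/125); (8/5, 19/5) → (512/125, -59/125); (-1, 2) → (41/25, 38/25); (31/5, 8/5) → (409/125, -688/125); (-19/5, 8/5) → (59/125, 512/125)

image vertices: (-483/125, -219/125), (512/125, -59/125), (41/25, 38/25), (409/125, -688/125), (59/125, 512/125)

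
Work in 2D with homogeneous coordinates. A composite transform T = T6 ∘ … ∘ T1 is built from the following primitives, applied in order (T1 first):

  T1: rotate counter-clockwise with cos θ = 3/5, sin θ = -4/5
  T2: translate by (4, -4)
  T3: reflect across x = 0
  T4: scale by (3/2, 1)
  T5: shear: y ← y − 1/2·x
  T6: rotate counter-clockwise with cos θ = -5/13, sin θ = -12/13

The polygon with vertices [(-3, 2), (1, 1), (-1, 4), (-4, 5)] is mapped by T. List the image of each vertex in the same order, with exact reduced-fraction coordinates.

T1 rotate counter-clockwise with cos θ = 3/5, sin θ = -4/5: (-3, 2) → (-1/5, 18/5); (1, 1) → (7/5, -1/5); (-1, 4) → (13/5, 16/5); (-4, 5) → (8/5, 31/5)
T2 translate by (4, -4): (-1/5, 18/5) → (19/5, -2/5); (7/5, -1/5) → (27/5, -21/5); (13/5, 16/5) → (33/5, -4/5); (8/5, 31/5) → (28/5, 11/5)
T3 reflect across x = 0: (19/5, -2/5) → (-19/5, -2/5); (27/5, -21/5) → (-27/5, -21/5); (33/5, -4/5) → (-33/5, -4/5); (28/5, 11/5) → (-28/5, 11/5)
T4 scale by (3/2, 1): (-19/5, -2/5) → (-57/10, -2/5); (-27/5, -21/5) → (-81/10, -21/5); (-33/5, -4/5) → (-99/10, -4/5); (-28/5, 11/5) → (-42/5, 11/5)
T5 shear: y ← y − 1/2·x: (-57/10, -2/5) → (-57/10, 49/20); (-81/10, -21/5) → (-81/10, -3/20); (-99/10, -4/5) → (-99/10, 83/20); (-42/5, 11/5) → (-42/5, 32/5)
T6 rotate counter-clockwise with cos θ = -5/13, sin θ = -12/13: (-57/10, 49/20) → (579/130, 1123/260); (-81/10, -3/20) → (387/130, 1959/260); (-99/10, 83/20) → (993/130, 1961/260); (-42/5, 32/5) → (594/65, 344/65)

image vertices: (579/130, 1123/260), (387/130, 1959/260), (993/130, 1961/260), (594/65, 344/65)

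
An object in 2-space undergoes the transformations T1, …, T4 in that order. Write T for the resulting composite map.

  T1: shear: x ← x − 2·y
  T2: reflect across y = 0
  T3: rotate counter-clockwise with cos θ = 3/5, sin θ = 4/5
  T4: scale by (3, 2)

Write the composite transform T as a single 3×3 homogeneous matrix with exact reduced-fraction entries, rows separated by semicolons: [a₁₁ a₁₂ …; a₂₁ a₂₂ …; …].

T1 = [1 -2 0; 0 1 0; 0 0 1]
T2·T1 = [1 -2 0; 0 -1 0; 0 0 1]
T3·…·T1 = [3/5 -2/5 0; 4/5 -11/5 0; 0 0 1]
T4·…·T1 = [9/5 -6/5 0; 8/5 -22/5 0; 0 0 1]

T = [9/5 -6/5 0; 8/5 -22/5 0; 0 0 1]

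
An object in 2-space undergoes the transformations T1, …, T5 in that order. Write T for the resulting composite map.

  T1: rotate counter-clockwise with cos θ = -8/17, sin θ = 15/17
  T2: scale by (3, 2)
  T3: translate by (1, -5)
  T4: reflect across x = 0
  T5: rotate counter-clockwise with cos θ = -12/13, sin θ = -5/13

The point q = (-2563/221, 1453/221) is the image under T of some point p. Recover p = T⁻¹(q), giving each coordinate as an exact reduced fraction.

p = (-1, 4)

T1 = [-8/17 -15/17 0; 15/17 -8/17 0; 0 0 1]
T2·T1 = [-24/17 -45/17 0; 30/17 -16/17 0; 0 0 1]
T3·…·T1 = [-24/17 -45/17 1; 30/17 -16/17 -5; 0 0 1]
T4·…·T1 = [24/17 45/17 -1; 30/17 -16/17 -5; 0 0 1]
T5·…·T1 = [-138/221 -620/221 -1; -480/221 -33/221 5; 0 0 1]
det M = -6; M⁻¹ = [11/442 -310/663 241/102; -80/221 23/221 -15/17; 0 0 1]
M⁻¹ · (-2563/221, 1453/221)ᵀ = (-1, 4)ᵀ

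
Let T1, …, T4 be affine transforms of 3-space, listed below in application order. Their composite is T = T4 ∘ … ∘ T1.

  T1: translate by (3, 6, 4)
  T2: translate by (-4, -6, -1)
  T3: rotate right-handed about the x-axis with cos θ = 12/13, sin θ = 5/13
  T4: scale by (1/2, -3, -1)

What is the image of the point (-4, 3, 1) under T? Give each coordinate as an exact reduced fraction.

T(p) = (-5/2, -48/13, -63/13)

T1 translate by (3, 6, 4): (-4, 3, 1) → (-1, 9, 5)
T2 translate by (-4, -6, -1): (-1, 9, 5) → (-5, 3, 4)
T3 rotate right-handed about the x-axis with cos θ = 12/13, sin θ = 5/13: (-5, 3, 4) → (-5, 16/13, 63/13)
T4 scale by (1/2, -3, -1): (-5, 16/13, 63/13) → (-5/2, -48/13, -63/13)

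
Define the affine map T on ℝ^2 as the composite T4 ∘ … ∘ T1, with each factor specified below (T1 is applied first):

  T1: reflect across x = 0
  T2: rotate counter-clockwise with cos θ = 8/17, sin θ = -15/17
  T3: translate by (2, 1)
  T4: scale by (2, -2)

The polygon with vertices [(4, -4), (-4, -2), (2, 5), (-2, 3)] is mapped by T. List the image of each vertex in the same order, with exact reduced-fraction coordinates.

image vertices: (-116/17, -90/17), (72/17, 118/17), (186/17, -174/17), (190/17, -22/17)

T1 reflect across x = 0: (4, -4) → (-4, -4); (-4, -2) → (4, -2); (2, 5) → (-2, 5); (-2, 3) → (2, 3)
T2 rotate counter-clockwise with cos θ = 8/17, sin θ = -15/17: (-4, -4) → (-92/17, 28/17); (4, -2) → (2/17, -76/17); (-2, 5) → (59/17, 70/17); (2, 3) → (61/17, -6/17)
T3 translate by (2, 1): (-92/17, 28/17) → (-58/17, 45/17); (2/17, -76/17) → (36/17, -59/17); (59/17, 70/17) → (93/17, 87/17); (61/17, -6/17) → (95/17, 11/17)
T4 scale by (2, -2): (-58/17, 45/17) → (-116/17, -90/17); (36/17, -59/17) → (72/17, 118/17); (93/17, 87/17) → (186/17, -174/17); (95/17, 11/17) → (190/17, -22/17)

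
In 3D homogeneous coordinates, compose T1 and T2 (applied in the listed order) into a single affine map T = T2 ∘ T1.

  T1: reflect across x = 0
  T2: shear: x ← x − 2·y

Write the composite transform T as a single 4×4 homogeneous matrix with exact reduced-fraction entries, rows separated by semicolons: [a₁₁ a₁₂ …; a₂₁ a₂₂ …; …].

T = [-1 -2 0 0; 0 1 0 0; 0 0 1 0; 0 0 0 1]

T1 = [-1 0 0 0; 0 1 0 0; 0 0 1 0; 0 0 0 1]
T2·T1 = [-1 -2 0 0; 0 1 0 0; 0 0 1 0; 0 0 0 1]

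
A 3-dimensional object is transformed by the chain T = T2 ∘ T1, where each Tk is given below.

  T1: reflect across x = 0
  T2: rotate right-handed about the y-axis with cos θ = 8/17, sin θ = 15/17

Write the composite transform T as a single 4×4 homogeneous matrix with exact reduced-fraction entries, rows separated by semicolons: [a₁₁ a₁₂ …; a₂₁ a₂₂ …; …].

T = [-8/17 0 15/17 0; 0 1 0 0; 15/17 0 8/17 0; 0 0 0 1]

T1 = [-1 0 0 0; 0 1 0 0; 0 0 1 0; 0 0 0 1]
T2·T1 = [-8/17 0 15/17 0; 0 1 0 0; 15/17 0 8/17 0; 0 0 0 1]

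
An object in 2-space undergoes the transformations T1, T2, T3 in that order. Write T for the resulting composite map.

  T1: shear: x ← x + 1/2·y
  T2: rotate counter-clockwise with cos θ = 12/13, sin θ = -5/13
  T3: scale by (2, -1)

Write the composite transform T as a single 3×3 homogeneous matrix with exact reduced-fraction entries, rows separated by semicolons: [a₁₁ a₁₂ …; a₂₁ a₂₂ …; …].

T = [24/13 22/13 0; 5/13 -19/26 0; 0 0 1]

T1 = [1 1/2 0; 0 1 0; 0 0 1]
T2·T1 = [12/13 11/13 0; -5/13 19/26 0; 0 0 1]
T3·…·T1 = [24/13 22/13 0; 5/13 -19/26 0; 0 0 1]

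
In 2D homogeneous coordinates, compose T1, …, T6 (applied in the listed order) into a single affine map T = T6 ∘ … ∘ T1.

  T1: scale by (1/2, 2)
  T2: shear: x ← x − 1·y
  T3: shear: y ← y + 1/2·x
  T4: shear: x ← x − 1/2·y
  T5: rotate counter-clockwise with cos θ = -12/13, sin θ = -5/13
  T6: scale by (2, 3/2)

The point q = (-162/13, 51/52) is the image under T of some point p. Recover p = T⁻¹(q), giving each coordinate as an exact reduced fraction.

p = (-2, -5/2)

T1 = [1/2 0 0; 0 2 0; 0 0 1]
T2·T1 = [1/2 -2 0; 0 2 0; 0 0 1]
T3·…·T1 = [1/2 -2 0; 1/4 1 0; 0 0 1]
T4·…·T1 = [3/8 -5/2 0; 1/4 1 0; 0 0 1]
T5·…·T1 = [-1/4 35/13 0; -3/8 1/26 0; 0 0 1]
T6·…·T1 = [-1/2 70/13 0; -9/16 3/52 0; 0 0 1]
det M = 3; M⁻¹ = [1/52 -70/39 0; 3/16 -1/6 0; 0 0 1]
M⁻¹ · (-162/13, 51/52)ᵀ = (-2, -5/2)ᵀ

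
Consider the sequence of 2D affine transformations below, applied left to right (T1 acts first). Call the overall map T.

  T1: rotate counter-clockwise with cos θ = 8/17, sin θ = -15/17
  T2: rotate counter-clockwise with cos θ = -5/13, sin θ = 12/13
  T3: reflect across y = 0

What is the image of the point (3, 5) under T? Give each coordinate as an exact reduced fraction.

T1 rotate counter-clockwise with cos θ = 8/17, sin θ = -15/17: (3, 5) → (99/17, -5/17)
T2 rotate counter-clockwise with cos θ = -5/13, sin θ = 12/13: (99/17, -5/17) → (-435/221, 1213/221)
T3 reflect across y = 0: (-435/221, 1213/221) → (-435/221, -1213/221)

T(p) = (-435/221, -1213/221)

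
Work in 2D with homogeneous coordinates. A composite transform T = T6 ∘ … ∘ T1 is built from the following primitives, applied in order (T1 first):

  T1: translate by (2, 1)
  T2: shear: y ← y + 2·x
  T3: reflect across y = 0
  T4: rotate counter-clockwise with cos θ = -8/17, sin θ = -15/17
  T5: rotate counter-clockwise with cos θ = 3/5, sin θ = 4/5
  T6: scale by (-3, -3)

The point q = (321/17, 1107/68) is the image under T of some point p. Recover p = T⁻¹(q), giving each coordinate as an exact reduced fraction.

T1 = [1 0 2; 0 1 1; 0 0 1]
T2·T1 = [1 0 2; 2 1 5; 0 0 1]
T3·…·T1 = [1 0 2; -2 -1 -5; 0 0 1]
T4·…·T1 = [-38/17 -15/17 -91/17; 1/17 8/17 10/17; 0 0 1]
T5·…·T1 = [-118/85 -77/85 -313/85; -149/85 -36/85 -334/85; 0 0 1]
T6·…·T1 = [354/85 231/85 939/85; 447/85 108/85 1002/85; 0 0 1]
det M = -9; M⁻¹ = [-12/85 77/255 -2; 149/255 -118/255 -1; 0 0 1]
M⁻¹ · (321/17, 1107/68)ᵀ = (1/4, 5/2)ᵀ

p = (1/4, 5/2)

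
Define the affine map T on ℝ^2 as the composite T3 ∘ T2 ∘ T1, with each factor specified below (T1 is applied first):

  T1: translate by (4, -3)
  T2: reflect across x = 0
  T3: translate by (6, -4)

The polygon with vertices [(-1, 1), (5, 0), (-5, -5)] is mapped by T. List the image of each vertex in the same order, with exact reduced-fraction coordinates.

image vertices: (3, -6), (-3, -7), (7, -12)

T1 translate by (4, -3): (-1, 1) → (3, -2); (5, 0) → (9, -3); (-5, -5) → (-1, -8)
T2 reflect across x = 0: (3, -2) → (-3, -2); (9, -3) → (-9, -3); (-1, -8) → (1, -8)
T3 translate by (6, -4): (-3, -2) → (3, -6); (-9, -3) → (-3, -7); (1, -8) → (7, -12)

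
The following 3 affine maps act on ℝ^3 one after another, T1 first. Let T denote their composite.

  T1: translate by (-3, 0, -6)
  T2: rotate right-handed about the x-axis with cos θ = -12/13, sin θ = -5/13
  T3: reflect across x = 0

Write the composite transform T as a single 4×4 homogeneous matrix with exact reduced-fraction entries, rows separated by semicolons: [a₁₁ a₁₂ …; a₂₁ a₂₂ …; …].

T1 = [1 0 0 -3; 0 1 0 0; 0 0 1 -6; 0 0 0 1]
T2·T1 = [1 0 0 -3; 0 -12/13 5/13 -30/13; 0 -5/13 -12/13 72/13; 0 0 0 1]
T3·…·T1 = [-1 0 0 3; 0 -12/13 5/13 -30/13; 0 -5/13 -12/13 72/13; 0 0 0 1]

T = [-1 0 0 3; 0 -12/13 5/13 -30/13; 0 -5/13 -12/13 72/13; 0 0 0 1]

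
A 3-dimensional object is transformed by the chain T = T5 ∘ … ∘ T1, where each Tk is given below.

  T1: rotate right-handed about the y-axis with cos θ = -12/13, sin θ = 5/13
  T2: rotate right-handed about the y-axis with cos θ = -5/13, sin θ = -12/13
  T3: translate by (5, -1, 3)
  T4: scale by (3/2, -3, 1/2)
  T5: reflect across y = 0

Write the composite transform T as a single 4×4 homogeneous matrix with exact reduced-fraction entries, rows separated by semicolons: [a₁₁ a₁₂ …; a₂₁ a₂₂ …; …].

T1 = [-12/13 0 5/13 0; 0 1 0 0; -5/13 0 -12/13 0; 0 0 0 1]
T2·T1 = [120/169 0 119/169 0; 0 1 0 0; -119/169 0 120/169 0; 0 0 0 1]
T3·…·T1 = [120/169 0 119/169 5; 0 1 0 -1; -119/169 0 120/169 3; 0 0 0 1]
T4·…·T1 = [180/169 0 357/338 15/2; 0 -3 0 3; -119/338 0 60/169 3/2; 0 0 0 1]
T5·…·T1 = [180/169 0 357/338 15/2; 0 3 0 -3; -119/338 0 60/169 3/2; 0 0 0 1]

T = [180/169 0 357/338 15/2; 0 3 0 -3; -119/338 0 60/169 3/2; 0 0 0 1]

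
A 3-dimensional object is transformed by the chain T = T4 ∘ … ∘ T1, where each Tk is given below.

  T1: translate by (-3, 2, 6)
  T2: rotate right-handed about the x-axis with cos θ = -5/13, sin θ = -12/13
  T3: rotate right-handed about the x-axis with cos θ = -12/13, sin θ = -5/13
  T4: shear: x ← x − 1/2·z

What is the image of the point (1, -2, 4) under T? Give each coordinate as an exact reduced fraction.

T1 translate by (-3, 2, 6): (1, -2, 4) → (-2, 0, 10)
T2 rotate right-handed about the x-axis with cos θ = -5/13, sin θ = -12/13: (-2, 0, 10) → (-2, 120/13, -50/13)
T3 rotate right-handed about the x-axis with cos θ = -12/13, sin θ = -5/13: (-2, 120/13, -50/13) → (-2, -10, 0)
T4 shear: x ← x − 1/2·z: (-2, -10, 0) → (-2, -10, 0)

T(p) = (-2, -10, 0)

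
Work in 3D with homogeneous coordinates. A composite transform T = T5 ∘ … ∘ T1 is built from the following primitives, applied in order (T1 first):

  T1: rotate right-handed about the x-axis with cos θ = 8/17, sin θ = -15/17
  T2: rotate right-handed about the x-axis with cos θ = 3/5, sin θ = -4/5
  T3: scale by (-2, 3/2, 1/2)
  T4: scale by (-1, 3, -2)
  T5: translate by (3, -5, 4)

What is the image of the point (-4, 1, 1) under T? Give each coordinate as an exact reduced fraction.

T(p) = (-5, -481/170, 453/85)

T1 rotate right-handed about the x-axis with cos θ = 8/17, sin θ = -15/17: (-4, 1, 1) → (-4, 23/17, -7/17)
T2 rotate right-handed about the x-axis with cos θ = 3/5, sin θ = -4/5: (-4, 23/17, -7/17) → (-4, 41/85, -113/85)
T3 scale by (-2, 3/2, 1/2): (-4, 41/85, -113/85) → (8, 123/170, -113/170)
T4 scale by (-1, 3, -2): (8, 123/170, -113/170) → (-8, 369/170, 113/85)
T5 translate by (3, -5, 4): (-8, 369/170, 113/85) → (-5, -481/170, 453/85)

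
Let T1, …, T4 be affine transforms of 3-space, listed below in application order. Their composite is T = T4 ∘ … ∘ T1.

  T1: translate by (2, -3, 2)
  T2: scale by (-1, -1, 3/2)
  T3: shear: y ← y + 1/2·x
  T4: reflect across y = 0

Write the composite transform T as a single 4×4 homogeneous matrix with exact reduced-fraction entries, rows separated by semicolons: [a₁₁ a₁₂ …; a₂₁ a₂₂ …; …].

T = [-1 0 0 -2; 1/2 1 0 -2; 0 0 3/2 3; 0 0 0 1]

T1 = [1 0 0 2; 0 1 0 -3; 0 0 1 2; 0 0 0 1]
T2·T1 = [-1 0 0 -2; 0 -1 0 3; 0 0 3/2 3; 0 0 0 1]
T3·…·T1 = [-1 0 0 -2; -1/2 -1 0 2; 0 0 3/2 3; 0 0 0 1]
T4·…·T1 = [-1 0 0 -2; 1/2 1 0 -2; 0 0 3/2 3; 0 0 0 1]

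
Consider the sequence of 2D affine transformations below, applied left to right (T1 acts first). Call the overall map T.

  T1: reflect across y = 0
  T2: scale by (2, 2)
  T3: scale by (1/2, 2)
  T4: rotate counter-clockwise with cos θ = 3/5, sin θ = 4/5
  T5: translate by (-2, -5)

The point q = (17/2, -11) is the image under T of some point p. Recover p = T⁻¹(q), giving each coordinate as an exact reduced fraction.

T1 = [1 0 0; 0 -1 0; 0 0 1]
T2·T1 = [2 0 0; 0 -2 0; 0 0 1]
T3·…·T1 = [1 0 0; 0 -4 0; 0 0 1]
T4·…·T1 = [3/5 16/5 0; 4/5 -12/5 0; 0 0 1]
T5·…·T1 = [3/5 16/5 -2; 4/5 -12/5 -5; 0 0 1]
det M = -4; M⁻¹ = [3/5 4/5 26/5; 1/5 -3/20 -7/20; 0 0 1]
M⁻¹ · (17/2, -11)ᵀ = (3/2, 3)ᵀ

p = (3/2, 3)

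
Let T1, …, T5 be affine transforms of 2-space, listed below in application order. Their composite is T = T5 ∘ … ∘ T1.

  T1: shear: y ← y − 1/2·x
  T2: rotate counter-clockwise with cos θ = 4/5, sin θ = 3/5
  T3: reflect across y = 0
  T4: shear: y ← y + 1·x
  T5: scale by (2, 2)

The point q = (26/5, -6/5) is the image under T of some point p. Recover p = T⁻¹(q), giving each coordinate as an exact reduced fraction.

p = (4, 3)

T1 = [1 0 0; -1/2 1 0; 0 0 1]
T2·T1 = [11/10 -3/5 0; 1/5 4/5 0; 0 0 1]
T3·…·T1 = [11/10 -3/5 0; -1/5 -4/5 0; 0 0 1]
T4·…·T1 = [11/10 -3/5 0; 9/10 -7/5 0; 0 0 1]
T5·…·T1 = [11/5 -6/5 0; 9/5 -14/5 0; 0 0 1]
det M = -4; M⁻¹ = [7/10 -3/10 0; 9/20 -11/20 0; 0 0 1]
M⁻¹ · (26/5, -6/5)ᵀ = (4, 3)ᵀ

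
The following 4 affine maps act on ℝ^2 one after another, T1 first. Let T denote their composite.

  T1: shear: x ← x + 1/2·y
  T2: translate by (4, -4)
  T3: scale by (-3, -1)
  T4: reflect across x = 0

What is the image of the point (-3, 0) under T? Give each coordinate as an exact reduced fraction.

T(p) = (3, 4)

T1 shear: x ← x + 1/2·y: (-3, 0) → (-3, 0)
T2 translate by (4, -4): (-3, 0) → (1, -4)
T3 scale by (-3, -1): (1, -4) → (-3, 4)
T4 reflect across x = 0: (-3, 4) → (3, 4)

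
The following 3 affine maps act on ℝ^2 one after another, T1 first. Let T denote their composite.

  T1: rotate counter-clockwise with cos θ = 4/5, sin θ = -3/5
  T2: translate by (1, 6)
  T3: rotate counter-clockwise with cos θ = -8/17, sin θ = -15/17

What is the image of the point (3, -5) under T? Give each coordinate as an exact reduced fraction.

T1 rotate counter-clockwise with cos θ = 4/5, sin θ = -3/5: (3, -5) → (-3/5, -29/5)
T2 translate by (1, 6): (-3/5, -29/5) → (2/5, 1/5)
T3 rotate counter-clockwise with cos θ = -8/17, sin θ = -15/17: (2/5, 1/5) → (-1/85, -38/85)

T(p) = (-1/85, -38/85)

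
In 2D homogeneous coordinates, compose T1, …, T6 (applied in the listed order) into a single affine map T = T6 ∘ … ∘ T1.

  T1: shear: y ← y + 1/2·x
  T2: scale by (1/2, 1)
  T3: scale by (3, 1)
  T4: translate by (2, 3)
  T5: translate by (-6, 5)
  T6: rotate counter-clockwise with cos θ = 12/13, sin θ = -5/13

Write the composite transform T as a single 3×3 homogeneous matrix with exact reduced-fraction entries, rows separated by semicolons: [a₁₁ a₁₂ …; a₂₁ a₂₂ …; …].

T = [41/26 5/13 -8/13; -3/26 12/13 116/13; 0 0 1]

T1 = [1 0 0; 1/2 1 0; 0 0 1]
T2·T1 = [1/2 0 0; 1/2 1 0; 0 0 1]
T3·…·T1 = [3/2 0 0; 1/2 1 0; 0 0 1]
T4·…·T1 = [3/2 0 2; 1/2 1 3; 0 0 1]
T5·…·T1 = [3/2 0 -4; 1/2 1 8; 0 0 1]
T6·…·T1 = [41/26 5/13 -8/13; -3/26 12/13 116/13; 0 0 1]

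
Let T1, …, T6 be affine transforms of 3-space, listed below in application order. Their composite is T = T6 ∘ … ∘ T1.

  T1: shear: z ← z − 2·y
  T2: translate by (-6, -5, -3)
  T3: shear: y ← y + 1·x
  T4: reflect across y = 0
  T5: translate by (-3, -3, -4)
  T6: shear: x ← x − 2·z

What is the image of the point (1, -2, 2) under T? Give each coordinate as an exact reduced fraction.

T(p) = (-6, 9, -1)

T1 shear: z ← z − 2·y: (1, -2, 2) → (1, -2, 6)
T2 translate by (-6, -5, -3): (1, -2, 6) → (-5, -7, 3)
T3 shear: y ← y + 1·x: (-5, -7, 3) → (-5, -12, 3)
T4 reflect across y = 0: (-5, -12, 3) → (-5, 12, 3)
T5 translate by (-3, -3, -4): (-5, 12, 3) → (-8, 9, -1)
T6 shear: x ← x − 2·z: (-8, 9, -1) → (-6, 9, -1)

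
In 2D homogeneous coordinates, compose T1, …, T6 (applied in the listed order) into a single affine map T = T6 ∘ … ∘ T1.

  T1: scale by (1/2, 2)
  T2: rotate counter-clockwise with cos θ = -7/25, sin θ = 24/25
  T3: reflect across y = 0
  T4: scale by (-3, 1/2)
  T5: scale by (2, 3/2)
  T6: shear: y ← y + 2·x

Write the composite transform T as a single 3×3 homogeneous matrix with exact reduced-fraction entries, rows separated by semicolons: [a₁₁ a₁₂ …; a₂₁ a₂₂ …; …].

T = [21/25 288/25 0; 33/25 1173/50 0; 0 0 1]

T1 = [1/2 0 0; 0 2 0; 0 0 1]
T2·T1 = [-7/50 -48/25 0; 12/25 -14/25 0; 0 0 1]
T3·…·T1 = [-7/50 -48/25 0; -12/25 14/25 0; 0 0 1]
T4·…·T1 = [21/50 144/25 0; -6/25 7/25 0; 0 0 1]
T5·…·T1 = [21/25 288/25 0; -9/25 21/50 0; 0 0 1]
T6·…·T1 = [21/25 288/25 0; 33/25 1173/50 0; 0 0 1]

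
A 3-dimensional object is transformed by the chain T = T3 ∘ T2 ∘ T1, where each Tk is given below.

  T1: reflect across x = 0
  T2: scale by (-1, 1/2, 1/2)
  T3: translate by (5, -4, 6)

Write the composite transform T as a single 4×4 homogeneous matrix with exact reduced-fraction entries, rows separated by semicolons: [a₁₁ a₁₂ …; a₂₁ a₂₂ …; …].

T1 = [-1 0 0 0; 0 1 0 0; 0 0 1 0; 0 0 0 1]
T2·T1 = [1 0 0 0; 0 1/2 0 0; 0 0 1/2 0; 0 0 0 1]
T3·…·T1 = [1 0 0 5; 0 1/2 0 -4; 0 0 1/2 6; 0 0 0 1]

T = [1 0 0 5; 0 1/2 0 -4; 0 0 1/2 6; 0 0 0 1]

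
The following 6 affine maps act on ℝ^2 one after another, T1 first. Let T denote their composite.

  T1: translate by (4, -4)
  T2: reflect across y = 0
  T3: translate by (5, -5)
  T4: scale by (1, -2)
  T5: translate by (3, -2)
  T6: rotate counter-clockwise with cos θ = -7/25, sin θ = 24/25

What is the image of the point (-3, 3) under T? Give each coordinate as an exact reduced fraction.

T(p) = (-207/25, 174/25)

T1 translate by (4, -4): (-3, 3) → (1, -1)
T2 reflect across y = 0: (1, -1) → (1, 1)
T3 translate by (5, -5): (1, 1) → (6, -4)
T4 scale by (1, -2): (6, -4) → (6, 8)
T5 translate by (3, -2): (6, 8) → (9, 6)
T6 rotate counter-clockwise with cos θ = -7/25, sin θ = 24/25: (9, 6) → (-207/25, 174/25)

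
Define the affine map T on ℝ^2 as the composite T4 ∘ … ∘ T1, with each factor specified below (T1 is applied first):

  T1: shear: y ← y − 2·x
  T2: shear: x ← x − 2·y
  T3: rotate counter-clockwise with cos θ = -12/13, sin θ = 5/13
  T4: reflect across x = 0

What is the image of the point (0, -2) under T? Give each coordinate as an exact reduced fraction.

T1 shear: y ← y − 2·x: (0, -2) → (0, -2)
T2 shear: x ← x − 2·y: (0, -2) → (4, -2)
T3 rotate counter-clockwise with cos θ = -12/13, sin θ = 5/13: (4, -2) → (-38/13, 44/13)
T4 reflect across x = 0: (-38/13, 44/13) → (38/13, 44/13)

T(p) = (38/13, 44/13)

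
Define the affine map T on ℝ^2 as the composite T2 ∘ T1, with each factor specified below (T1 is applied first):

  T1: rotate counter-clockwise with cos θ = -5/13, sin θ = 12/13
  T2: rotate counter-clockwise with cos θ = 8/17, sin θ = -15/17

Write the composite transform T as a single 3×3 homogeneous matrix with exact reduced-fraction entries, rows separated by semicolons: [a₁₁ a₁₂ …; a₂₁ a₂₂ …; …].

T1 = [-5/13 -12/13 0; 12/13 -5/13 0; 0 0 1]
T2·T1 = [140/221 -171/221 0; 171/221 140/221 0; 0 0 1]

T = [140/221 -171/221 0; 171/221 140/221 0; 0 0 1]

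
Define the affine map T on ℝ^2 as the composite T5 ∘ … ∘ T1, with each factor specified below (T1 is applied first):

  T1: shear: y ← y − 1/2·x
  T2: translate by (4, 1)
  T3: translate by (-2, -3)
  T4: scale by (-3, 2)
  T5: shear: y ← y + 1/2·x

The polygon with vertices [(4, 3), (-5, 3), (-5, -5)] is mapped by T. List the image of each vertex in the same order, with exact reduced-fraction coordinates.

T1 shear: y ← y − 1/2·x: (4, 3) → (4, 1); (-5, 3) → (-5, 11/2); (-5, -5) → (-5, -5/2)
T2 translate by (4, 1): (4, 1) → (8, 2); (-5, 11/2) → (-1, 13/2); (-5, -5/2) → (-1, -3/2)
T3 translate by (-2, -3): (8, 2) → (6, -1); (-1, 13/2) → (-3, 7/2); (-1, -3/2) → (-3, -9/2)
T4 scale by (-3, 2): (6, -1) → (-18, -2); (-3, 7/2) → (9, 7); (-3, -9/2) → (9, -9)
T5 shear: y ← y + 1/2·x: (-18, -2) → (-18, -11); (9, 7) → (9, 23/2); (9, -9) → (9, -9/2)

image vertices: (-18, -11), (9, 23/2), (9, -9/2)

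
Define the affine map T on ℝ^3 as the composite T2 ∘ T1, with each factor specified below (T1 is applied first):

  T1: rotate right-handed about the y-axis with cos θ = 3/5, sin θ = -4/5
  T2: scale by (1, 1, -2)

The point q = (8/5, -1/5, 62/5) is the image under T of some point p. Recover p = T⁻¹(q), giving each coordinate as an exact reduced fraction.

p = (-4, -1/5, -5)

T1 = [3/5 0 -4/5 0; 0 1 0 0; 4/5 0 3/5 0; 0 0 0 1]
T2·T1 = [3/5 0 -4/5 0; 0 1 0 0; -8/5 0 -6/5 0; 0 0 0 1]
det M = -2; M⁻¹ = [3/5 0 -2/5 0; 0 1 0 0; -4/5 0 -3/10 0; 0 0 0 1]
M⁻¹ · (8/5, -1/5, 62/5)ᵀ = (-4, -1/5, -5)ᵀ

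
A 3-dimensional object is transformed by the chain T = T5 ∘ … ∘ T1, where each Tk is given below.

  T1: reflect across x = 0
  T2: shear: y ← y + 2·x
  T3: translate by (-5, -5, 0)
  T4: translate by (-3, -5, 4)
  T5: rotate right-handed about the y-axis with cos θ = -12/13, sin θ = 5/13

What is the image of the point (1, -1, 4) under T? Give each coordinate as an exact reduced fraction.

T(p) = (148/13, -13, -51/13)

T1 reflect across x = 0: (1, -1, 4) → (-1, -1, 4)
T2 shear: y ← y + 2·x: (-1, -1, 4) → (-1, -3, 4)
T3 translate by (-5, -5, 0): (-1, -3, 4) → (-6, -8, 4)
T4 translate by (-3, -5, 4): (-6, -8, 4) → (-9, -13, 8)
T5 rotate right-handed about the y-axis with cos θ = -12/13, sin θ = 5/13: (-9, -13, 8) → (148/13, -13, -51/13)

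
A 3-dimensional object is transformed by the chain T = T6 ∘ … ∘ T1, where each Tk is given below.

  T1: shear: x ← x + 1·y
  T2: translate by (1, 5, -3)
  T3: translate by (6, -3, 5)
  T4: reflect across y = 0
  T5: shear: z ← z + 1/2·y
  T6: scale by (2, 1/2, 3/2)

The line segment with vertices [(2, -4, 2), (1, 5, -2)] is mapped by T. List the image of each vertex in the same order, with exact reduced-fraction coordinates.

image vertices: (10, 1, 15/2), (26, -7/2, -21/4)

T1 shear: x ← x + 1·y: (2, -4, 2) → (-2, -4, 2); (1, 5, -2) → (6, 5, -2)
T2 translate by (1, 5, -3): (-2, -4, 2) → (-1, 1, -1); (6, 5, -2) → (7, 10, -5)
T3 translate by (6, -3, 5): (-1, 1, -1) → (5, -2, 4); (7, 10, -5) → (13, 7, 0)
T4 reflect across y = 0: (5, -2, 4) → (5, 2, 4); (13, 7, 0) → (13, -7, 0)
T5 shear: z ← z + 1/2·y: (5, 2, 4) → (5, 2, 5); (13, -7, 0) → (13, -7, -7/2)
T6 scale by (2, 1/2, 3/2): (5, 2, 5) → (10, 1, 15/2); (13, -7, -7/2) → (26, -7/2, -21/4)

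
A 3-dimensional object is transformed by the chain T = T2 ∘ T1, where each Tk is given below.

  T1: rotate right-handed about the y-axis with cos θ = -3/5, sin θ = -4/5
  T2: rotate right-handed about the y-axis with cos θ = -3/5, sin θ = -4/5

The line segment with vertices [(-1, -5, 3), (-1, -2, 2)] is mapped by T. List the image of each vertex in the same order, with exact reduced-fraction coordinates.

T1 rotate right-handed about the y-axis with cos θ = -3/5, sin θ = -4/5: (-1, -5, 3) → (-9/5, -5, -13/5); (-1, -2, 2) → (-1, -2, -2)
T2 rotate right-handed about the y-axis with cos θ = -3/5, sin θ = -4/5: (-9/5, -5, -13/5) → (79/25, -5, 3/25); (-1, -2, -2) → (11/5, -2, 2/5)

image vertices: (79/25, -5, 3/25), (11/5, -2, 2/5)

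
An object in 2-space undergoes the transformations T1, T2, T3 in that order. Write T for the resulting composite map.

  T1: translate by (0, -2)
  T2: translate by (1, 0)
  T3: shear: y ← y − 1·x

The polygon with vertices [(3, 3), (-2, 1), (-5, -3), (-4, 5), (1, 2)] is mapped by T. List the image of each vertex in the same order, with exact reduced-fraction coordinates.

image vertices: (4, -3), (-1, 0), (-4, -1), (-3, 6), (2, -2)

T1 translate by (0, -2): (3, 3) → (3, 1); (-2, 1) → (-2, -1); (-5, -3) → (-5, -5); (-4, 5) → (-4, 3); (1, 2) → (1, 0)
T2 translate by (1, 0): (3, 1) → (4, 1); (-2, -1) → (-1, -1); (-5, -5) → (-4, -5); (-4, 3) → (-3, 3); (1, 0) → (2, 0)
T3 shear: y ← y − 1·x: (4, 1) → (4, -3); (-1, -1) → (-1, 0); (-4, -5) → (-4, -1); (-3, 3) → (-3, 6); (2, 0) → (2, -2)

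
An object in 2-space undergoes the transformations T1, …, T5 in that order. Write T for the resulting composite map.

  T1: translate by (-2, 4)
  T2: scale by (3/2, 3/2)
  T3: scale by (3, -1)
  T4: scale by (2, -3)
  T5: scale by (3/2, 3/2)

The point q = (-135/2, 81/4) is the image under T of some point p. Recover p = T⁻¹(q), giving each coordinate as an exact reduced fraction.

p = (-3, -1)

T1 = [1 0 -2; 0 1 4; 0 0 1]
T2·T1 = [3/2 0 -3; 0 3/2 6; 0 0 1]
T3·…·T1 = [9/2 0 -9; 0 -3/2 -6; 0 0 1]
T4·…·T1 = [9 0 -18; 0 9/2 18; 0 0 1]
T5·…·T1 = [27/2 0 -27; 0 27/4 27; 0 0 1]
det M = 729/8; M⁻¹ = [2/27 0 2; 0 4/27 -4; 0 0 1]
M⁻¹ · (-135/2, 81/4)ᵀ = (-3, -1)ᵀ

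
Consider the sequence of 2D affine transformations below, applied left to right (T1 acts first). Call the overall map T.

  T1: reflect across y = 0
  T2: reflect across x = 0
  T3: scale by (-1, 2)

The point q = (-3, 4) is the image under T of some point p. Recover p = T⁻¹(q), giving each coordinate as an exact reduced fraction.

p = (-3, -2)

T1 = [1 0 0; 0 -1 0; 0 0 1]
T2·T1 = [-1 0 0; 0 -1 0; 0 0 1]
T3·…·T1 = [1 0 0; 0 -2 0; 0 0 1]
det M = -2; M⁻¹ = [1 0 0; 0 -1/2 0; 0 0 1]
M⁻¹ · (-3, 4)ᵀ = (-3, -2)ᵀ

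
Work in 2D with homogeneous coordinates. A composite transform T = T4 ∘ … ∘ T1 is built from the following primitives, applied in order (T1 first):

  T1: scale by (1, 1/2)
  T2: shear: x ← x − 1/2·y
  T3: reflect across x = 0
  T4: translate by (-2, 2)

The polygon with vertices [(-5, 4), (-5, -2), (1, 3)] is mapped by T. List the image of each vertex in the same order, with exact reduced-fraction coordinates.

T1 scale by (1, 1/2): (-5, 4) → (-5, 2); (-5, -2) → (-5, -1); (1, 3) → (1, 3/2)
T2 shear: x ← x − 1/2·y: (-5, 2) → (-6, 2); (-5, -1) → (-9/2, -1); (1, 3/2) → (1/4, 3/2)
T3 reflect across x = 0: (-6, 2) → (6, 2); (-9/2, -1) → (9/2, -1); (1/4, 3/2) → (-1/4, 3/2)
T4 translate by (-2, 2): (6, 2) → (4, 4); (9/2, -1) → (5/2, 1); (-1/4, 3/2) → (-9/4, 7/2)

image vertices: (4, 4), (5/2, 1), (-9/4, 7/2)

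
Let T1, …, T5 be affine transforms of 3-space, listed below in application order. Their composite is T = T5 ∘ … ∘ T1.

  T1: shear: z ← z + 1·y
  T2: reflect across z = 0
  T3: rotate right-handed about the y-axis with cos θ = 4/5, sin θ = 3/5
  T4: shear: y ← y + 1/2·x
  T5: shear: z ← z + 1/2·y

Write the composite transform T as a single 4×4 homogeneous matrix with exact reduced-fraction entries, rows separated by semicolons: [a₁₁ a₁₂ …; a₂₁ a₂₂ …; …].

T1 = [1 0 0 0; 0 1 0 0; 0 1 1 0; 0 0 0 1]
T2·T1 = [1 0 0 0; 0 1 0 0; 0 -1 -1 0; 0 0 0 1]
T3·…·T1 = [4/5 -3/5 -3/5 0; 0 1 0 0; -3/5 -4/5 -4/5 0; 0 0 0 1]
T4·…·T1 = [4/5 -3/5 -3/5 0; 2/5 7/10 -3/10 0; -3/5 -4/5 -4/5 0; 0 0 0 1]
T5·…·T1 = [4/5 -3/5 -3/5 0; 2/5 7/10 -3/10 0; -2/5 -9/20 -19/20 0; 0 0 0 1]

T = [4/5 -3/5 -3/5 0; 2/5 7/10 -3/10 0; -2/5 -9/20 -19/20 0; 0 0 0 1]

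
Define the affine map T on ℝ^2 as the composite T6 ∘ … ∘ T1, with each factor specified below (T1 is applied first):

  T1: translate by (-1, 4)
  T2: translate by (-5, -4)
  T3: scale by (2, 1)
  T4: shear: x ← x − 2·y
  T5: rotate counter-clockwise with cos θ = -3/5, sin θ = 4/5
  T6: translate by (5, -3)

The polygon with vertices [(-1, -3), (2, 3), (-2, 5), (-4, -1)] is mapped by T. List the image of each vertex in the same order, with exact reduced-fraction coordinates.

T1 translate by (-1, 4): (-1, -3) → (-2, 1); (2, 3) → (1, 7); (-2, 5) → (-3, 9); (-4, -1) → (-5, 3)
T2 translate by (-5, -4): (-2, 1) → (-7, -3); (1, 7) → (-4, 3); (-3, 9) → (-8, 5); (-5, 3) → (-10, -1)
T3 scale by (2, 1): (-7, -3) → (-14, -3); (-4, 3) → (-8, 3); (-8, 5) → (-16, 5); (-10, -1) → (-20, -1)
T4 shear: x ← x − 2·y: (-14, -3) → (-8, -3); (-8, 3) → (-14, 3); (-16, 5) → (-26, 5); (-20, -1) → (-18, -1)
T5 rotate counter-clockwise with cos θ = -3/5, sin θ = 4/5: (-8, -3) → (36/5, -23/5); (-14, 3) → (6, -13); (-26, 5) → (58/5, -119/5); (-18, -1) → (58/5, -69/5)
T6 translate by (5, -3): (36/5, -23/5) → (61/5, -38/5); (6, -13) → (11, -16); (58/5, -119/5) → (83/5, -134/5); (58/5, -69/5) → (83/5, -84/5)

image vertices: (61/5, -38/5), (11, -16), (83/5, -134/5), (83/5, -84/5)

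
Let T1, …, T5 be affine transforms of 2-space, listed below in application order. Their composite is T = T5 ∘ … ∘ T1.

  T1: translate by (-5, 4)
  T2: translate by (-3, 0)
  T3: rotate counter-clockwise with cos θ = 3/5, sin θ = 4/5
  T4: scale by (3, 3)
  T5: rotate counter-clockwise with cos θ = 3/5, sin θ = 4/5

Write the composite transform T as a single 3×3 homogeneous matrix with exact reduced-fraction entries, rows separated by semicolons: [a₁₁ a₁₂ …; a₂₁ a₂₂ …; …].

T1 = [1 0 -5; 0 1 4; 0 0 1]
T2·T1 = [1 0 -8; 0 1 4; 0 0 1]
T3·…·T1 = [3/5 -4/5 -8; 4/5 3/5 -4; 0 0 1]
T4·…·T1 = [9/5 -12/5 -24; 12/5 9/5 -12; 0 0 1]
T5·…·T1 = [-21/25 -72/25 -24/5; 72/25 -21/25 -132/5; 0 0 1]

T = [-21/25 -72/25 -24/5; 72/25 -21/25 -132/5; 0 0 1]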